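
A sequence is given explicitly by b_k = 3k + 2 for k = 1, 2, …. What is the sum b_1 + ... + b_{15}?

390

Over k = 1..15: Σk = 120.
Total = (3)·120 + (2)·15 = 390.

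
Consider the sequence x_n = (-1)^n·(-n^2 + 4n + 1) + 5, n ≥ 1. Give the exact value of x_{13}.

(-1)^13 = -1; -n^2 + 4n + 1 at n=13 is -116; so x_{13} = 121.

121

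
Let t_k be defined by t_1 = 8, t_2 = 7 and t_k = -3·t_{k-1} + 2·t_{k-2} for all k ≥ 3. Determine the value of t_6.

Step forward from the initial values:
t_3 = -5;  t_4 = 29;  t_5 = -97;  t_6 = 349.

349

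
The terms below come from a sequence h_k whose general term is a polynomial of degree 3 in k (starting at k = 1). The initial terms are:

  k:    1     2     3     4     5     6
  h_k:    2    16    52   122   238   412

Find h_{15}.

6568

1st diffs: 14, 36, 70, 116, 174.
2nd diffs: 22, 34, 46, 58.
3rd diffs: 12, 12, 12 (constant).
Newton forward-difference form: h_k = 2 + 14·C(k-1,1) + 22·C(k-1,2) + 12·C(k-1,3).
At k = 15: k-1 = 14, so h_{15} = 2 + 196 + 2002 + 4368 = 6568.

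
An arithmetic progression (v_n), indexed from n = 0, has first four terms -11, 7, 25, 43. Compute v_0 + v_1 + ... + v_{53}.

Common difference d = 18.
v_n = -11 + (n - 0)·18.
v_{53} = 943; S = 54·(-11 + 943)/2 = 25164.

25164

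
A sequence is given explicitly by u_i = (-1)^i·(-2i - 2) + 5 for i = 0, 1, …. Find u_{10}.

-17

(-1)^10 = 1; -2i - 2 at i=10 is -22; so u_{10} = -17.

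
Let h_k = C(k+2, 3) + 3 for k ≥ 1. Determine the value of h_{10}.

223

C(12, 3) = 220, so h_{10} = 223.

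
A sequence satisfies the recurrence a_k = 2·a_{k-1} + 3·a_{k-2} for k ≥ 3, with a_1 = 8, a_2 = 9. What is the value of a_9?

27888

a_3 = 42;  a_4 = 111;  a_5 = 348;  a_6 = 1029;  a_7 = 3102;  a_8 = 9291;  a_9 = 27888.
(Characteristic roots are 3 and -1.)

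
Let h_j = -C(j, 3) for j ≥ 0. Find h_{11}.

C(11, 3) = 165, so h_{11} = -165.

-165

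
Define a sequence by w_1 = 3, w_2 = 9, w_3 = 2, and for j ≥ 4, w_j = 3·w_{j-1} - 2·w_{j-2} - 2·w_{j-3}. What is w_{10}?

Step forward from the initial values:
w_4 = -18, w_5 = -76, w_6 = -196, w_7 = -400, w_8 = -656, w_9 = -776, w_{10} = -216.

-216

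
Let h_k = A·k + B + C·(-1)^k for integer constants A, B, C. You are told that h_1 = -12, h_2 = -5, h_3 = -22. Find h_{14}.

Write the equations: A + B - C = -12; 2A + B + C = -5; 3A + B - C = -22.
Subtracting the first from the second: A + 2C = 7.
Subtracting the second from the third: A - 2C = -17.
Solving: C = 6, A = -5, then B = -1.
Hence h_{14} = -5·14 + (-1) + 6·1 = -65.

-65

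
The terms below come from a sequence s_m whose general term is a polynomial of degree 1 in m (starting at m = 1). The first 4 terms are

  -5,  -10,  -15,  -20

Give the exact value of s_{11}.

1st diffs: -5, -5, -5 (constant).
So s_m = -5m.
Evaluating at m = 11 gives s_{11} = -55.

-55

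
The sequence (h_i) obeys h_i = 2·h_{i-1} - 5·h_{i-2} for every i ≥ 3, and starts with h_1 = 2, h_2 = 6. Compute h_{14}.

49926

Compute successive terms:
h_3 = 2;  h_4 = -26;  h_5 = -62;  …;  h_{11} = -5758;  h_{12} = 7654;  h_{13} = 44098;  h_{14} = 49926.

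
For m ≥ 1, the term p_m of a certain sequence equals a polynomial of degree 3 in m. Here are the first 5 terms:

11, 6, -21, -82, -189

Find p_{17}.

-9429

1st diffs: -5, -27, -61, -107.
2nd diffs: -22, -34, -46.
3rd diffs: -12, -12 (constant).
Newton forward-difference form: p_m = 11 + (-5)·C(m-1,1) + (-22)·C(m-1,2) + (-12)·C(m-1,3).
At m = 17: m-1 = 16, so p_{17} = 11 - 80 - 2640 - 6720 = -9429.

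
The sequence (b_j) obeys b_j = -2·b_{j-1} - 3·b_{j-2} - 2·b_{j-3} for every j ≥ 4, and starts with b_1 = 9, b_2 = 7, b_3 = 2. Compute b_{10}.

b_4 = -43; b_5 = 66; b_6 = -7; b_7 = -98; b_8 = 85; b_9 = 138; b_{10} = -335.

-335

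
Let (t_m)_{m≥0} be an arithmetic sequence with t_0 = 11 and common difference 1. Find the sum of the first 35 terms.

t_m = 11 + (m - 0)·1.
t_{34} = 45; S = 35·(11 + 45)/2 = 980.

980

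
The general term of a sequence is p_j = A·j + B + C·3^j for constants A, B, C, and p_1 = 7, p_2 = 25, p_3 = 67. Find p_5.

Plug in j = 1, 2, 3: A + B + 3C = 7; 2A + B + 9C = 25; 3A + B + 27C = 67.
Subtracting the first from the second: A + 6C = 18.
Subtracting the second from the third: A + 18C = 42.
Solving: C = 2, A = 6, then B = -5.
Therefore p_5 = 30 + (-5) + 2·243 = 511.

511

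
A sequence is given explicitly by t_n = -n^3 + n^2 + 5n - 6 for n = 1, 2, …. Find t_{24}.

t_{24} = -1·24^3 + 1·24^2 + 5·24 - 6 = -13134.

-13134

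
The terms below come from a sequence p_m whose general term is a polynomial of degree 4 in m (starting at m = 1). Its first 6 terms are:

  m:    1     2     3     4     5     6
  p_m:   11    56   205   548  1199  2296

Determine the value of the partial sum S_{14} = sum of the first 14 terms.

180243

1st diffs: 45, 149, 343, 651, 1097.
2nd diffs: 104, 194, 308, 446.
3rd diffs: 90, 114, 138.
4th diffs: 24, 24 (constant).
Newton forward-difference form: p_m = 11 + 45·C(m-1,1) + 104·C(m-1,2) + 90·C(m-1,3) + 24·C(m-1,4).
Continuing: …, 4001, 6500, 10003, 14744, …, p_{14} = 51608.
Summing m = 1..14 (14 terms) gives 180243.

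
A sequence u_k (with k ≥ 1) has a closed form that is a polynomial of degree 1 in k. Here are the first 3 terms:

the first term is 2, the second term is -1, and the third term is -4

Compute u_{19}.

1st diffs: -3, -3 (constant).
So u_k = -3k + 5.
Evaluating at k = 19 gives u_{19} = -52.

-52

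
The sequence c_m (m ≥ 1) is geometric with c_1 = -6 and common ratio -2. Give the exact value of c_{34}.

c_m = (-6)·(-2)^(m-1).
c_{34} = (-6)·(-2)^33 = 51539607552.

51539607552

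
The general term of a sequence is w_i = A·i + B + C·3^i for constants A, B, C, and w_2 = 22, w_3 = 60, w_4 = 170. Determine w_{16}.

Plug in i = 2, 3, 4: 2A + B + 9C = 22; 3A + B + 27C = 60; 4A + B + 81C = 170.
Subtracting the first from the second: A + 18C = 38.
Subtracting the second from the third: A + 54C = 110.
Solving: C = 2, A = 2, then B = 0.
So w_i = 2·i + 0 + 2·3^i; at i=16 this is 86093474.

86093474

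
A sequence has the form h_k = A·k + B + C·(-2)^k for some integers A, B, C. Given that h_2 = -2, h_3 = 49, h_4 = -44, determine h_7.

541

Write the equations: 2A + B + 4C = -2; 3A + B - 8C = 49; 4A + B + 16C = -44.
Subtracting the first from the second: A - 12C = 51.
Subtracting the second from the third: A + 24C = -93.
Solving: C = -4, A = 3, then B = 8.
Therefore h_7 = 21 + 8 + (-4)·(-128) = 541.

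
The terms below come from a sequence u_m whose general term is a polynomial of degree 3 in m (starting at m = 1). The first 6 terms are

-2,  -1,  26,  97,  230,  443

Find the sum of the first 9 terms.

4470

1st diffs: 1, 27, 71, 133, 213.
2nd diffs: 26, 44, 62, 80.
3rd diffs: 18, 18, 18 (constant).
Newton forward-difference form: u_m = -2 + 1·C(m-1,1) + 26·C(m-1,2) + 18·C(m-1,3).
Continuing: 754, 1181, 1742.
Summing m = 1..9 (9 terms) gives 4470.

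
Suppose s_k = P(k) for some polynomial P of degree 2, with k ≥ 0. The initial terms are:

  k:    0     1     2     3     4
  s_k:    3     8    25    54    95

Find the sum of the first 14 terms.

1st diffs: 5, 17, 29, 41.
2nd diffs: 12, 12, 12 (constant).
Newton forward-difference form: s_k = 3 + 5·C(k,1) + 12·C(k,2).
Continuing: …, 148, 213, 290, 379, …, s_{13} = 1004.
Summing k = 0..13 (14 terms) gives 4865.

4865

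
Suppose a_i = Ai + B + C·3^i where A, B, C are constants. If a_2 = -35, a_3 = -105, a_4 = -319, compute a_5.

-965

At i = 2, 3, 4: 2A + B + 9C = -35; 3A + B + 27C = -105; 4A + B + 81C = -319.
Subtracting the first from the second: A + 18C = -70.
Subtracting the second from the third: A + 54C = -214.
Solving: C = -4, A = 2, then B = -3.
Hence a_5 = 2·5 + (-3) + (-4)·243 = -965.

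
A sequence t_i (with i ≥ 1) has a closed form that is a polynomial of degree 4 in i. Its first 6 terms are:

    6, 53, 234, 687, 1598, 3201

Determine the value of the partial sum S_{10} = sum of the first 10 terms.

59331

1st diffs: 47, 181, 453, 911, 1603.
2nd diffs: 134, 272, 458, 692.
3rd diffs: 138, 186, 234.
4th diffs: 48, 48 (constant).
So t_i = 2i^4 + 3i^3 - i^2 - i + 3.
Continuing: 5778, 9659, 15222, 22893.
Summing i = 1..10 (10 terms) gives 59331.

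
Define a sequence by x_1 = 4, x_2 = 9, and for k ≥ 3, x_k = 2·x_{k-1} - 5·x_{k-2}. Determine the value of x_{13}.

Iterate the recurrence:
x_3 = -2, x_4 = -49, x_5 = -88, …, x_{10} = -6591, x_{11} = -6842, x_{12} = 19271, x_{13} = 72752.

72752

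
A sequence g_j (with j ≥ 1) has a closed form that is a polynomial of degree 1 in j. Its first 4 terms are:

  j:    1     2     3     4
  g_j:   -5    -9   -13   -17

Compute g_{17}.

-69

1st diffs: -4, -4, -4 (constant).
So g_j = -4j - 1.
Evaluating at j = 17 gives g_{17} = -69.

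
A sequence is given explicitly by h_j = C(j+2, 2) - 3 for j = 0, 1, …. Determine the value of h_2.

C(4, 2) = 6, so h_2 = 3.

3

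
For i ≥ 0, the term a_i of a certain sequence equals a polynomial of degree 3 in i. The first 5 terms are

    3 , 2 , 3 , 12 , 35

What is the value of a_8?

1st diffs: -1, 1, 9, 23.
2nd diffs: 2, 8, 14.
3rd diffs: 6, 6 (constant).
So a_i = i^3 - 2i^2 + 3.
Evaluating at i = 8 gives a_8 = 387.

387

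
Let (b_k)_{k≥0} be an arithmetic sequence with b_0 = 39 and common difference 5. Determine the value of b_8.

79

b_k = 39 + (k - 0)·5.
b_8 = 39 + 8·5 = 79.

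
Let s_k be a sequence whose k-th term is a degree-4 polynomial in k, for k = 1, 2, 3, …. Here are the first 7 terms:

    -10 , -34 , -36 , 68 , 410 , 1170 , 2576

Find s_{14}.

1st diffs: -24, -2, 104, 342, 760, 1406.
2nd diffs: 22, 106, 238, 418, 646.
3rd diffs: 84, 132, 180, 228.
4th diffs: 48, 48, 48 (constant).
So s_k = 2k^4 - 6k^3 - 3k^2 - 3k.
Evaluating at k = 14 gives s_{14} = 59738.

59738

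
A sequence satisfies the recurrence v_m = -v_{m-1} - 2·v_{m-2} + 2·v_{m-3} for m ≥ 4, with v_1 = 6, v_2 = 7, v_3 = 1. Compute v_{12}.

Compute successive terms:
v_4 = -3, v_5 = 15, v_6 = -7, v_7 = -29, v_8 = 73, v_9 = -29, v_{10} = -175, v_{11} = 379, v_{12} = -87.

-87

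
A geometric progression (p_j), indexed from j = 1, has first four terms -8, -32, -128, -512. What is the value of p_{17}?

Common ratio r = 4.
p_j = (-8)·4^(j-1).
p_{17} = (-8)·4^16 = -34359738368.

-34359738368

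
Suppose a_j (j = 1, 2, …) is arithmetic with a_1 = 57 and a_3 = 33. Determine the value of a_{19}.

-159

Common difference d = (33 - 57) / (3 - 1) = -12.
a_j = 57 + (j - 1)·(-12).
a_{19} = 57 + 18·(-12) = -159.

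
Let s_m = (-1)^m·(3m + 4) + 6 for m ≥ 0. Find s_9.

(-1)^9 = -1; 3m + 4 at m=9 is 31; so s_9 = -25.

-25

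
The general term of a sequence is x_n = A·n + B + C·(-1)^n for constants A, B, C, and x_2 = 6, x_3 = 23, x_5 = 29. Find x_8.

24

At n = 2, 3, 5: 2A + B + C = 6; 3A + B - C = 23; 5A + B - C = 29.
Subtracting the first from the second: A - 2C = 17.
Subtracting the second from the third: 2A = 6.
Solving: C = -7, A = 3, then B = 7.
So x_n = 3·n + 7 + (-7)·(-1)^n; at n=8 this is 24.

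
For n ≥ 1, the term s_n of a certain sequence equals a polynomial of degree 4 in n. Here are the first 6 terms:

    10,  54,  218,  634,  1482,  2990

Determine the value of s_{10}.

1st diffs: 44, 164, 416, 848, 1508.
2nd diffs: 120, 252, 432, 660.
3rd diffs: 132, 180, 228.
4th diffs: 48, 48 (constant).
So s_n = 2n^4 + 2n^3 - 2n^2 + 6n + 2.
Evaluating at n = 10 gives s_{10} = 21862.

21862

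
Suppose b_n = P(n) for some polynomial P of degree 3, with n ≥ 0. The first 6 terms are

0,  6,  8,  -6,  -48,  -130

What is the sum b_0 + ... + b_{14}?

1st diffs: 6, 2, -14, -42, -82.
2nd diffs: -4, -16, -28, -40.
3rd diffs: -12, -12, -12 (constant).
Newton forward-difference form: b_n = 6·C(n,1) + (-4)·C(n,2) + (-12)·C(n,3).
Continuing: …, -264, -462, -736, -1098, …, b_{14} = -4648.
Summing n = 0..14 (15 terms) gives -17570.

-17570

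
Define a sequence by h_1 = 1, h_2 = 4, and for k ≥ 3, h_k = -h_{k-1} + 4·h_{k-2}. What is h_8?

Step forward from the initial values:
h_3 = 0;  h_4 = 16;  h_5 = -16;  h_6 = 80;  h_7 = -144;  h_8 = 464.

464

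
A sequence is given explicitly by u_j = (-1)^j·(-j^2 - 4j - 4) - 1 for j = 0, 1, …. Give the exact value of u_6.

(-1)^6 = 1; -j^2 - 4j - 4 at j=6 is -64; so u_6 = -65.

-65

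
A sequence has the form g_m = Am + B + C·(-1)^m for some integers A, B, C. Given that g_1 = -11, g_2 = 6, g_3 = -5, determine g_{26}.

Plug in m = 1, 2, 3: A + B - C = -11; 2A + B + C = 6; 3A + B - C = -5.
Subtracting the first from the second: A + 2C = 17.
Subtracting the second from the third: A - 2C = -11.
Solving: C = 7, A = 3, then B = -7.
So g_m = 3·m + (-7) + 7·(-1)^m; at m=26 this is 78.

78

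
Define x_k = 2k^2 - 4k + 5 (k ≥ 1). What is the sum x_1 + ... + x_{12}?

1048

Over k = 1..12: Σk = 78, Σk² = 650.
Total = (2)·650 + (-4)·78 + (5)·12 = 1048.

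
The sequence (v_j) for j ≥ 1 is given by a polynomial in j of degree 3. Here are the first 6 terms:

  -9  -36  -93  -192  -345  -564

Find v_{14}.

-6132

1st diffs: -27, -57, -99, -153, -219.
2nd diffs: -30, -42, -54, -66.
3rd diffs: -12, -12, -12 (constant).
Newton forward-difference form: v_j = -9 + (-27)·C(j-1,1) + (-30)·C(j-1,2) + (-12)·C(j-1,3).
At j = 14: j-1 = 13, so v_{14} = -9 - 351 - 2340 - 3432 = -6132.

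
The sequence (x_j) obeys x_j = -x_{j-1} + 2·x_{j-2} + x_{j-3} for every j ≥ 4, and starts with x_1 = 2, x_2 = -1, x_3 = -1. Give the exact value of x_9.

Compute successive terms:
x_4 = 1; x_5 = -4; x_6 = 5; x_7 = -12; x_8 = 18; x_9 = -37.

-37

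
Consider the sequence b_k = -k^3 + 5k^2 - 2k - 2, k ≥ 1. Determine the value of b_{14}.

-1794

b_{14} = -1·14^3 + 5·14^2 - 2·14 - 2 = -1794.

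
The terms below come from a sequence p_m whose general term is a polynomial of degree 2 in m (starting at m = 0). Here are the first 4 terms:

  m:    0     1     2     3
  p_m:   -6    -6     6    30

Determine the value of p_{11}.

1st diffs: 0, 12, 24.
2nd diffs: 12, 12 (constant).
So p_m = 6m^2 - 6m - 6.
Evaluating at m = 11 gives p_{11} = 654.

654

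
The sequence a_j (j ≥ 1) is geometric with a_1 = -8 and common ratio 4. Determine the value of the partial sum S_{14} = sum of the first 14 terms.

a_j = (-8)·4^(j-1).
S = (-8)·(4^14 - 1)/(4 - 1) = (-8)·(268435456 - 1)/(3) = -715827880.

-715827880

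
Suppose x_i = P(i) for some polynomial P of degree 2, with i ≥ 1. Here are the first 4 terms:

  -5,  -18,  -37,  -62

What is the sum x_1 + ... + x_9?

-1017

1st diffs: -13, -19, -25.
2nd diffs: -6, -6 (constant).
So x_i = -3i^2 - 4i + 2.
Continuing: …, -93, -130, -173, -222, …, x_9 = -277.
Summing i = 1..9 (9 terms) gives -1017.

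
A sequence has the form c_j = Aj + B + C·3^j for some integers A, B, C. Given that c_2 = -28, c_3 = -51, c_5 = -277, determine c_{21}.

Write the equations: 2A + B + 9C = -28; 3A + B + 27C = -51; 5A + B + 243C = -277.
Subtracting the first from the second: A + 18C = -23.
Subtracting the second from the third: 2A + 216C = -226.
Solving: C = -1, A = -5, then B = -9.
So c_j = -5·j + (-9) + (-1)·3^j; at j=21 this is -10460353317.

-10460353317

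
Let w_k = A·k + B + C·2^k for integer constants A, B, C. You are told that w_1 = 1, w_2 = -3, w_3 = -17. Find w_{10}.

-5055

The three given values yield: A + B + 2C = 1; 2A + B + 4C = -3; 3A + B + 8C = -17.
Subtracting the first from the second: A + 2C = -4.
Subtracting the second from the third: A + 4C = -14.
Solving: C = -5, A = 6, then B = 5.
Hence w_{10} = 6·10 + 5 + (-5)·1024 = -5055.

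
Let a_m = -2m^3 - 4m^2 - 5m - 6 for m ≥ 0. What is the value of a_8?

a_8 = -2·8^3 - 4·8^2 - 5·8 - 6 = -1326.

-1326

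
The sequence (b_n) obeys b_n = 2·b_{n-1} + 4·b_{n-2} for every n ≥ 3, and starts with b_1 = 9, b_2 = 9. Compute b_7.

Applying the relation repeatedly:
b_3 = 54; b_4 = 144; b_5 = 504; b_6 = 1584; b_7 = 5184.

5184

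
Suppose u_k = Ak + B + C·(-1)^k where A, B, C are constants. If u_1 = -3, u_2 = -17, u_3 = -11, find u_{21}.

At k = 1, 2, 3: A + B - C = -3; 2A + B + C = -17; 3A + B - C = -11.
Subtracting the first from the second: A + 2C = -14.
Subtracting the second from the third: A - 2C = 6.
Solving: C = -5, A = -4, then B = -4.
Therefore u_{21} = -84 + (-4) + (-5)·(-1) = -83.

-83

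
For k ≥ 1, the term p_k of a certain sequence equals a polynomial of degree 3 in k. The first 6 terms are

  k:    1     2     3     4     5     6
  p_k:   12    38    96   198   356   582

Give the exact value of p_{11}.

3152

1st diffs: 26, 58, 102, 158, 226.
2nd diffs: 32, 44, 56, 68.
3rd diffs: 12, 12, 12 (constant).
So p_k = 2k^3 + 4k^2 + 6.
Evaluating at k = 11 gives p_{11} = 3152.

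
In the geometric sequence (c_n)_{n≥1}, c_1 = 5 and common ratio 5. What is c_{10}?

c_n = 5·5^(n-1).
c_{10} = 5·5^9 = 9765625.

9765625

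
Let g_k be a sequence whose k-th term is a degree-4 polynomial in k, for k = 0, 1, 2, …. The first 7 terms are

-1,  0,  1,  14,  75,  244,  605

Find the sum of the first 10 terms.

8603

1st diffs: 1, 1, 13, 61, 169, 361.
2nd diffs: 0, 12, 48, 108, 192.
3rd diffs: 12, 36, 60, 84.
4th diffs: 24, 24, 24 (constant).
So g_k = k^4 - 4k^3 + 5k^2 - k - 1.
Continuing: 1266, 2359, 4040.
Summing k = 0..9 (10 terms) gives 8603.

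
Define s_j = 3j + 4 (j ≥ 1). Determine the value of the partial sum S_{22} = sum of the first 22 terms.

847

Over j = 1..22: Σj = 253.
Total = (3)·253 + (4)·22 = 847.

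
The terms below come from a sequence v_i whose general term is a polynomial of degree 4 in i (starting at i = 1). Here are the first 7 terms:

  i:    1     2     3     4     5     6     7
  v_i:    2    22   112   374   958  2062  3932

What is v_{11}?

25672

1st diffs: 20, 90, 262, 584, 1104, 1870.
2nd diffs: 70, 172, 322, 520, 766.
3rd diffs: 102, 150, 198, 246.
4th diffs: 48, 48, 48 (constant).
Newton forward-difference form: v_i = 2 + 20·C(i-1,1) + 70·C(i-1,2) + 102·C(i-1,3) + 48·C(i-1,4).
At i = 11: i-1 = 10, so v_{11} = 2 + 200 + 3150 + 12240 + 10080 = 25672.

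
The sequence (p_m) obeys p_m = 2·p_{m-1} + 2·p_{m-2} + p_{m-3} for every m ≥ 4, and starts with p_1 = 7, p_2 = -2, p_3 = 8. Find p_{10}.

9603

Step forward from the initial values:
p_4 = 19; p_5 = 52; p_6 = 150; p_7 = 423; p_8 = 1198; p_9 = 3392; p_{10} = 9603.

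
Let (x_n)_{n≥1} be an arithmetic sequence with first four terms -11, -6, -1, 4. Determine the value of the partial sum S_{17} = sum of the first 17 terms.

Common difference d = 5.
x_n = -11 + (n - 1)·5.
x_{17} = 69; S = 17·(-11 + 69)/2 = 493.

493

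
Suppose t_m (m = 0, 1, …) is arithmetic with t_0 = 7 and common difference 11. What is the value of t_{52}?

579

t_m = 7 + (m - 0)·11.
t_{52} = 7 + 52·11 = 579.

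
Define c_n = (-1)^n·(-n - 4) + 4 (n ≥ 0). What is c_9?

17

(-1)^9 = -1; -n - 4 at n=9 is -13; so c_9 = 17.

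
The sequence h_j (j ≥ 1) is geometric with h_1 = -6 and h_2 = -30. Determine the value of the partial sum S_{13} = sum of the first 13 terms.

Common ratio r = 5.
h_j = (-6)·5^(j-1).
S = (-6)·(5^13 - 1)/(5 - 1) = (-6)·(1220703125 - 1)/(4) = -1831054686.

-1831054686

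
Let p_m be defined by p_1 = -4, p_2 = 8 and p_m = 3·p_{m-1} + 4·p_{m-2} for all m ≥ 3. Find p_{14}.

p_3 = 8; p_4 = 56; p_5 = 200; …; p_{11} = 838856; p_{12} = 3355448; p_{13} = 13421768; p_{14} = 53687096.
(Characteristic roots are 4 and -1.)

53687096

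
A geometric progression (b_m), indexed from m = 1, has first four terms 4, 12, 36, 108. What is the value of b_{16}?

57395628

Common ratio r = 3.
b_m = 4·3^(m-1).
b_{16} = 4·3^15 = 57395628.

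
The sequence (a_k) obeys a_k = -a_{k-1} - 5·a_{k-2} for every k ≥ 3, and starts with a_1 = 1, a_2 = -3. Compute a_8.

277

Iterate the recurrence:
a_3 = -2;  a_4 = 17;  a_5 = -7;  a_6 = -78;  a_7 = 113;  a_8 = 277.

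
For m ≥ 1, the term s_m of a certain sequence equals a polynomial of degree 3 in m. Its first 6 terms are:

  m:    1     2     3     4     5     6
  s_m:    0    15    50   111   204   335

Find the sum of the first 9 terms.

2976

1st diffs: 15, 35, 61, 93, 131.
2nd diffs: 20, 26, 32, 38.
3rd diffs: 6, 6, 6 (constant).
Newton forward-difference form: s_m = 15·C(m-1,1) + 20·C(m-1,2) + 6·C(m-1,3).
Continuing: 510, 735, 1016.
Summing m = 1..9 (9 terms) gives 2976.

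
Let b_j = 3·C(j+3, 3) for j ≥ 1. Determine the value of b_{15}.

2448

C(18, 3) = 816, so b_{15} = 2448.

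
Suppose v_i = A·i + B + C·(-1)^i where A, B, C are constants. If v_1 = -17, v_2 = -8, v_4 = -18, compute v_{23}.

-127

At i = 1, 2, 4: A + B - C = -17; 2A + B + C = -8; 4A + B + C = -18.
Subtracting the first from the second: A + 2C = 9.
Subtracting the second from the third: 2A = -10.
Solving: C = 7, A = -5, then B = -5.
So v_i = -5·i + (-5) + 7·(-1)^i; at i=23 this is -127.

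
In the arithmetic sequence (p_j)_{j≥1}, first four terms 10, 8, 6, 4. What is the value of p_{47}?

Common difference d = -2.
p_j = 10 + (j - 1)·(-2).
p_{47} = 10 + 46·(-2) = -82.

-82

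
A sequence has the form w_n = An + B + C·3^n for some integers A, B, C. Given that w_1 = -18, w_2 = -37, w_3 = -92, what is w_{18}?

-1162261493

Write the equations: A + B + 3C = -18; 2A + B + 9C = -37; 3A + B + 27C = -92.
Subtracting the first from the second: A + 6C = -19.
Subtracting the second from the third: A + 18C = -55.
Solving: C = -3, A = -1, then B = -8.
So w_n = -1·n + (-8) + (-3)·3^n; at n=18 this is -1162261493.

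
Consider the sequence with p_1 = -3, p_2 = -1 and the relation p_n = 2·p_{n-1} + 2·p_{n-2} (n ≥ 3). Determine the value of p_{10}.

Applying the relation repeatedly:
p_3 = -8, p_4 = -18, p_5 = -52, p_6 = -140, p_7 = -384, p_8 = -1048, p_9 = -2864, p_{10} = -7824.

-7824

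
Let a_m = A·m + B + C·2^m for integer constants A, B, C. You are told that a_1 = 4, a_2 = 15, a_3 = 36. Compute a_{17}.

655370

Plug in m = 1, 2, 3: A + B + 2C = 4; 2A + B + 4C = 15; 3A + B + 8C = 36.
Subtracting the first from the second: A + 2C = 11.
Subtracting the second from the third: A + 4C = 21.
Solving: C = 5, A = 1, then B = -7.
Therefore a_{17} = 17 + (-7) + 5·131072 = 655370.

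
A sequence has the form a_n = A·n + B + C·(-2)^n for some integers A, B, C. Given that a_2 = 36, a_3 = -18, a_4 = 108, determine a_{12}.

20556

The three given values yield: 2A + B + 4C = 36; 3A + B - 8C = -18; 4A + B + 16C = 108.
Subtracting the first from the second: A - 12C = -54.
Subtracting the second from the third: A + 24C = 126.
Solving: C = 5, A = 6, then B = 4.
Hence a_{12} = 6·12 + 4 + 5·4096 = 20556.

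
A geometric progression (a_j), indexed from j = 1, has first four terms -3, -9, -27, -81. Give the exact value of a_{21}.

-10460353203

Common ratio r = 3.
a_j = (-3)·3^(j-1).
a_{21} = (-3)·3^20 = -10460353203.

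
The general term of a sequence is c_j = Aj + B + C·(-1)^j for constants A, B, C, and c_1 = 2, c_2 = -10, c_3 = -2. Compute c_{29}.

-54

At j = 1, 2, 3: A + B - C = 2; 2A + B + C = -10; 3A + B - C = -2.
Subtracting the first from the second: A + 2C = -12.
Subtracting the second from the third: A - 2C = 8.
Solving: C = -5, A = -2, then B = -1.
Therefore c_{29} = -58 + (-1) + (-5)·(-1) = -54.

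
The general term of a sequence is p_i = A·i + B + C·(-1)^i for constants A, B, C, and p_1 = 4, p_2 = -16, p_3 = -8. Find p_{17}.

-92

The three given values yield: A + B - C = 4; 2A + B + C = -16; 3A + B - C = -8.
Subtracting the first from the second: A + 2C = -20.
Subtracting the second from the third: A - 2C = 8.
Solving: C = -7, A = -6, then B = 3.
Hence p_{17} = -6·17 + 3 + (-7)·(-1) = -92.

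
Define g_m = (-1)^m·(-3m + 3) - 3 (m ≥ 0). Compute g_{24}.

-72

(-1)^24 = 1; -3m + 3 at m=24 is -69; so g_{24} = -72.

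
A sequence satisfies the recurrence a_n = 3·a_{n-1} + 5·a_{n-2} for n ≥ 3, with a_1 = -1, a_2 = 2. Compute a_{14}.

18542162

Step forward from the initial values:
a_3 = 1  a_4 = 13  a_5 = 44  …  a_{11} = 251596  a_{12} = 1054873  a_{13} = 4422599  a_{14} = 18542162.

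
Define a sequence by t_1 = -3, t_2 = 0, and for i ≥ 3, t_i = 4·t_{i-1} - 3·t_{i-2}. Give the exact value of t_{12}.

Step forward from the initial values:
t_3 = 9, t_4 = 36, t_5 = 117, t_6 = 360, t_7 = 1089, t_8 = 3276, t_9 = 9837, t_{10} = 29520, t_{11} = 88569, t_{12} = 265716.
(Characteristic roots are 3 and 1.)

265716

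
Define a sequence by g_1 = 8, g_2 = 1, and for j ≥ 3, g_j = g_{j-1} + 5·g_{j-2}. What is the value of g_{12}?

Applying the relation repeatedly:
g_3 = 41  g_4 = 46  g_5 = 251  g_6 = 481  g_7 = 1736  g_8 = 4141  g_9 = 12821  g_{10} = 33526  g_{11} = 97631  g_{12} = 265261.

265261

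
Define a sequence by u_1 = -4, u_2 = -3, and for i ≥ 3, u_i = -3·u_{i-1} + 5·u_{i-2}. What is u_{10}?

u_3 = -11  u_4 = 18  u_5 = -109  u_6 = 417  u_7 = -1796  u_8 = 7473  u_9 = -31399  u_{10} = 131562.

131562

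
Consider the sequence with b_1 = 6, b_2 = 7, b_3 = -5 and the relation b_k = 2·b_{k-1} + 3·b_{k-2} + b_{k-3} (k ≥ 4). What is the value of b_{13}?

249626

b_4 = 17;  b_5 = 26;  b_6 = 98;  b_7 = 291;  b_8 = 902;  b_9 = 2775;  b_{10} = 8547;  b_{11} = 26321;  b_{12} = 81058;  b_{13} = 249626.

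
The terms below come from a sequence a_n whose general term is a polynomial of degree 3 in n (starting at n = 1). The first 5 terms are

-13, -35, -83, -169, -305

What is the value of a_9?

1st diffs: -22, -48, -86, -136.
2nd diffs: -26, -38, -50.
3rd diffs: -12, -12 (constant).
Newton forward-difference form: a_n = -13 + (-22)·C(n-1,1) + (-26)·C(n-1,2) + (-12)·C(n-1,3).
At n = 9: n-1 = 8, so a_9 = -13 - 176 - 728 - 672 = -1589.

-1589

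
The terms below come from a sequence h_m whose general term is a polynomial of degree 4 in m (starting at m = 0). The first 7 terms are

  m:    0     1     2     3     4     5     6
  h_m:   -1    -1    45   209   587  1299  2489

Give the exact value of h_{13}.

41339

1st diffs: 0, 46, 164, 378, 712, 1190.
2nd diffs: 46, 118, 214, 334, 478.
3rd diffs: 72, 96, 120, 144.
4th diffs: 24, 24, 24 (constant).
Newton forward-difference form: h_m = -1 + 46·C(m,2) + 72·C(m,3) + 24·C(m,4).
At m = 13: m = 13, so h_{13} = -1 + 3588 + 20592 + 17160 = 41339.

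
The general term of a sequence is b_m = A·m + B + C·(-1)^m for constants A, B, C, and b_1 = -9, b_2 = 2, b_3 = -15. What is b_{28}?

-76

Plug in m = 1, 2, 3: A + B - C = -9; 2A + B + C = 2; 3A + B - C = -15.
Subtracting the first from the second: A + 2C = 11.
Subtracting the second from the third: A - 2C = -17.
Solving: C = 7, A = -3, then B = 1.
Hence b_{28} = -3·28 + 1 + 7·1 = -76.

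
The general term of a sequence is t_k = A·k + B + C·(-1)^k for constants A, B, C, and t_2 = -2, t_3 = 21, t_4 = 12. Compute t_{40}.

The three given values yield: 2A + B + C = -2; 3A + B - C = 21; 4A + B + C = 12.
Subtracting the first from the second: A - 2C = 23.
Subtracting the second from the third: A + 2C = -9.
Solving: C = -8, A = 7, then B = -8.
Therefore t_{40} = 280 + (-8) + (-8)·1 = 264.

264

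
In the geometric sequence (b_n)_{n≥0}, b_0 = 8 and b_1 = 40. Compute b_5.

25000

Common ratio r = 5.
b_n = 8·5^(n-0).
b_5 = 8·5^5 = 25000.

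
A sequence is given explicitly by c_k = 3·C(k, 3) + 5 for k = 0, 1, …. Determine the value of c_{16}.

1685

C(16, 3) = 560, so c_{16} = 1685.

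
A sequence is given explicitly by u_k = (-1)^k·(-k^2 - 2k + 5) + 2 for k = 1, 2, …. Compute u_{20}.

-433

(-1)^20 = 1; -k^2 - 2k + 5 at k=20 is -435; so u_{20} = -433.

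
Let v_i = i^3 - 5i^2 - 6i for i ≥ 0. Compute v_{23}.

v_{23} = 1·23^3 - 5·23^2 - 6·23 = 9384.

9384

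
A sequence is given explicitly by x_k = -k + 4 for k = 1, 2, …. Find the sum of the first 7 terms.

Over k = 1..7: Σk = 28.
Total = (-1)·28 + (4)·7 = 0.

0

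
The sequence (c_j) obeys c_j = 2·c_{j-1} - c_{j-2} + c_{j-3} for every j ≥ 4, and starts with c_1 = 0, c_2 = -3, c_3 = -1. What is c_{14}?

Compute successive terms:
c_4 = 1  c_5 = 0  c_6 = -2  …  c_{11} = -23  c_{12} = -40  c_{13} = -70  c_{14} = -123.

-123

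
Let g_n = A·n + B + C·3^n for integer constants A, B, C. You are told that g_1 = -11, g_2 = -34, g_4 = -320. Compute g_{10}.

Write the equations: A + B + 3C = -11; 2A + B + 9C = -34; 4A + B + 81C = -320.
Subtracting the first from the second: A + 6C = -23.
Subtracting the second from the third: 2A + 72C = -286.
Solving: C = -4, A = 1, then B = 0.
Hence g_{10} = 1·10 + 0 + (-4)·59049 = -236186.

-236186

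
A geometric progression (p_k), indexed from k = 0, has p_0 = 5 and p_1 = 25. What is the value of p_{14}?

30517578125

Common ratio r = 5.
p_k = 5·5^(k-0).
p_{14} = 5·5^14 = 30517578125.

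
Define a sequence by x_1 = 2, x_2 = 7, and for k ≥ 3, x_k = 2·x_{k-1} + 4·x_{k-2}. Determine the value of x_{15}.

29253632

x_3 = 22, x_4 = 72, x_5 = 232, …, x_{12} = 863232, x_{13} = 2793472, x_{14} = 9039872, x_{15} = 29253632.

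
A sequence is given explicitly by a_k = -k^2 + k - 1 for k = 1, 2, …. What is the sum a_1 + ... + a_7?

-119

Over k = 1..7: Σk = 28, Σk² = 140.
Total = (-1)·140 + (1)·28 + (-1)·7 = -119.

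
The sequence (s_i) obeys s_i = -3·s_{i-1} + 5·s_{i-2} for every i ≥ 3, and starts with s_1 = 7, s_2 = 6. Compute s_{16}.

Compute successive terms:
s_3 = 17; s_4 = -21; s_5 = 148; …; s_{13} = 12861583; s_{14} = -53922954; s_{15} = 226076777; s_{16} = -947845101.

-947845101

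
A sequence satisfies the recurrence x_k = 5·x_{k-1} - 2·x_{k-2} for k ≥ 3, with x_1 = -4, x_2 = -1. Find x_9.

Compute successive terms:
x_3 = 3  x_4 = 17  x_5 = 79  x_6 = 361  x_7 = 1647  x_8 = 7513  x_9 = 34271.

34271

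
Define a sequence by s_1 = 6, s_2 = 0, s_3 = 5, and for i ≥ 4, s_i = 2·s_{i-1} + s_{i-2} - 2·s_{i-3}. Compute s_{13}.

-1359

Iterate the recurrence:
s_4 = -2  s_5 = 1  s_6 = -10  s_7 = -15  s_8 = -42  s_9 = -79  s_{10} = -170  s_{11} = -335  s_{12} = -682  s_{13} = -1359.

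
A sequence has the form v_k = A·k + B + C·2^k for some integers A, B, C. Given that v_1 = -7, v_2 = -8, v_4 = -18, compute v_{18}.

-262132

Write the equations: A + B + 2C = -7; 2A + B + 4C = -8; 4A + B + 16C = -18.
Subtracting the first from the second: A + 2C = -1.
Subtracting the second from the third: 2A + 12C = -10.
Solving: C = -1, A = 1, then B = -6.
Therefore v_{18} = 18 + (-6) + (-1)·262144 = -262132.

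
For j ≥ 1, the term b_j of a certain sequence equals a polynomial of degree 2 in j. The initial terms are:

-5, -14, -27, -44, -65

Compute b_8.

1st diffs: -9, -13, -17, -21.
2nd diffs: -4, -4, -4 (constant).
Newton forward-difference form: b_j = -5 + (-9)·C(j-1,1) + (-4)·C(j-1,2).
At j = 8: j-1 = 7, so b_8 = -5 - 63 - 84 = -152.

-152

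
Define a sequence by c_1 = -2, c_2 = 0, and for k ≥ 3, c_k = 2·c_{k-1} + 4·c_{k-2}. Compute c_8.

Iterate the recurrence:
c_3 = -8  c_4 = -16  c_5 = -64  c_6 = -192  c_7 = -640  c_8 = -2048.

-2048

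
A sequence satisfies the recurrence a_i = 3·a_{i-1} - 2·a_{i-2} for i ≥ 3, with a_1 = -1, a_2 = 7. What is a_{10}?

Compute successive terms:
a_3 = 23; a_4 = 55; a_5 = 119; a_6 = 247; a_7 = 503; a_8 = 1015; a_9 = 2039; a_{10} = 4087.
(Characteristic roots are 2 and 1.)

4087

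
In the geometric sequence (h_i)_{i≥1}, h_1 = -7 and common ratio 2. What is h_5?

-112

h_i = (-7)·2^(i-1).
h_5 = (-7)·2^4 = -112.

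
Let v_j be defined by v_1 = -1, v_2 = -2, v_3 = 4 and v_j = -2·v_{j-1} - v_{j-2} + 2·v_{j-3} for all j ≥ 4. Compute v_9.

Iterate the recurrence:
v_4 = -8  v_5 = 8  v_6 = 0  v_7 = -24  v_8 = 64  v_9 = -104.

-104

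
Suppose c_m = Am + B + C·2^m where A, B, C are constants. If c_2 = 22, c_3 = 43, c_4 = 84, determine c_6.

Plug in m = 2, 3, 4: 2A + B + 4C = 22; 3A + B + 8C = 43; 4A + B + 16C = 84.
Subtracting the first from the second: A + 4C = 21.
Subtracting the second from the third: A + 8C = 41.
Solving: C = 5, A = 1, then B = 0.
So c_m = 1·m + 0 + 5·2^m; at m=6 this is 326.

326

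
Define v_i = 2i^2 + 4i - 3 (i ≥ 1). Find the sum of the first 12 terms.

1576

Over i = 1..12: Σi = 78, Σi² = 650.
Total = (2)·650 + (4)·78 + (-3)·12 = 1576.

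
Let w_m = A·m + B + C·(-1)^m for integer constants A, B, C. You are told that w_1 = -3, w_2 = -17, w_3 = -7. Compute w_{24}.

At m = 1, 2, 3: A + B - C = -3; 2A + B + C = -17; 3A + B - C = -7.
Subtracting the first from the second: A + 2C = -14.
Subtracting the second from the third: A - 2C = 10.
Solving: C = -6, A = -2, then B = -7.
Hence w_{24} = -2·24 + (-7) + (-6)·1 = -61.

-61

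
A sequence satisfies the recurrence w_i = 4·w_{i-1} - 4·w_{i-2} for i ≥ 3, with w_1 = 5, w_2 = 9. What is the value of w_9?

256

Step forward from the initial values:
w_3 = 16;  w_4 = 28;  w_5 = 48;  w_6 = 80;  w_7 = 128;  w_8 = 192;  w_9 = 256.
(Characteristic roots are 2 and 2.)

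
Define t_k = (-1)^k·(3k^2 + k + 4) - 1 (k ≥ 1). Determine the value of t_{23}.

(-1)^23 = -1; 3k^2 + k + 4 at k=23 is 1614; so t_{23} = -1615.

-1615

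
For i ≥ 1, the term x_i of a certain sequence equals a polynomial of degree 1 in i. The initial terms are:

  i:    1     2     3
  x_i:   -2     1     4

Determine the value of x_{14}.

37

1st diffs: 3, 3 (constant).
So x_i = 3i - 5.
Evaluating at i = 14 gives x_{14} = 37.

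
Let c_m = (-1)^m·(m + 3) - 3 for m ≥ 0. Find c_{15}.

-21

(-1)^15 = -1; m + 3 at m=15 is 18; so c_{15} = -21.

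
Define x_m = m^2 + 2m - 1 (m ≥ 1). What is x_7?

62

x_7 = 1·7^2 + 2·7 - 1 = 62.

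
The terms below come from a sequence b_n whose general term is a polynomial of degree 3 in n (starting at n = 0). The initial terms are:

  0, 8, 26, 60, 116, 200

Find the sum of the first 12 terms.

5698

1st diffs: 8, 18, 34, 56, 84.
2nd diffs: 10, 16, 22, 28.
3rd diffs: 6, 6, 6 (constant).
Newton forward-difference form: b_n = 8·C(n,1) + 10·C(n,2) + 6·C(n,3).
Continuing: …, 318, 476, 680, 936, …, b_{11} = 1628.
Summing n = 0..11 (12 terms) gives 5698.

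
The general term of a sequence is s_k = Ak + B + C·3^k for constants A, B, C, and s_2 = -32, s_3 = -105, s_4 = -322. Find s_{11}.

-708593

Write the equations: 2A + B + 9C = -32; 3A + B + 27C = -105; 4A + B + 81C = -322.
Subtracting the first from the second: A + 18C = -73.
Subtracting the second from the third: A + 54C = -217.
Solving: C = -4, A = -1, then B = 6.
Hence s_{11} = -1·11 + 6 + (-4)·177147 = -708593.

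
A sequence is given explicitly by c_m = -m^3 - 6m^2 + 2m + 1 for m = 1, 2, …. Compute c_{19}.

-8986

c_{19} = -1·19^3 - 6·19^2 + 2·19 + 1 = -8986.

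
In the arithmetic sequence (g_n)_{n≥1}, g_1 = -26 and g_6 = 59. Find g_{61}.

994

Common difference d = (59 - (-26)) / (6 - 1) = 17.
g_n = -26 + (n - 1)·17.
g_{61} = -26 + 60·17 = 994.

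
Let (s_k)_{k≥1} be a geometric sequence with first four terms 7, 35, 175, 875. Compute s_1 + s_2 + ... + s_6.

27342

Common ratio r = 5.
s_k = 7·5^(k-1).
S = 7·(5^6 - 1)/(5 - 1) = 7·(15625 - 1)/(4) = 27342.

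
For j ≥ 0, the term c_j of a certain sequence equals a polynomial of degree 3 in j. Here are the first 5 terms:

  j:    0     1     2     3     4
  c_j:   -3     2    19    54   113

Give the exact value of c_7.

1st diffs: 5, 17, 35, 59.
2nd diffs: 12, 18, 24.
3rd diffs: 6, 6 (constant).
Newton forward-difference form: c_j = -3 + 5·C(j,1) + 12·C(j,2) + 6·C(j,3).
At j = 7: j = 7, so c_7 = -3 + 35 + 252 + 210 = 494.

494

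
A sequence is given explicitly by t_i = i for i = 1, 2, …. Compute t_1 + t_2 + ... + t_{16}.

Over i = 1..16: Σi = 136.
Total = (1)·136 = 136.

136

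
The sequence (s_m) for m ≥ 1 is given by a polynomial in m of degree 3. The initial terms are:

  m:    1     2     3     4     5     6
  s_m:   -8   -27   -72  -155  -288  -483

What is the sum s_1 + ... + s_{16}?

-38808

1st diffs: -19, -45, -83, -133, -195.
2nd diffs: -26, -38, -50, -62.
3rd diffs: -12, -12, -12 (constant).
Newton forward-difference form: s_m = -8 + (-19)·C(m-1,1) + (-26)·C(m-1,2) + (-12)·C(m-1,3).
Continuing: …, -752, -1107, -1560, -2123, …, s_{16} = -8483.
Summing m = 1..16 (16 terms) gives -38808.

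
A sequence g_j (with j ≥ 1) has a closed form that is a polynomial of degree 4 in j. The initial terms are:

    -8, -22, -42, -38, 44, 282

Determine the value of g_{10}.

5194

1st diffs: -14, -20, 4, 82, 238.
2nd diffs: -6, 24, 78, 156.
3rd diffs: 30, 54, 78.
4th diffs: 24, 24 (constant).
So g_j = j^4 - 5j^3 + 2j^2 - 6.
Evaluating at j = 10 gives g_{10} = 5194.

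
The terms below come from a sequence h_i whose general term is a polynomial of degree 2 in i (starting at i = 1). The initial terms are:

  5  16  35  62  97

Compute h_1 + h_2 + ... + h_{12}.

1st diffs: 11, 19, 27, 35.
2nd diffs: 8, 8, 8 (constant).
Newton forward-difference form: h_i = 5 + 11·C(i-1,1) + 8·C(i-1,2).
Continuing: …, 140, 191, 250, 317, …, h_{12} = 566.
Summing i = 1..12 (12 terms) gives 2546.

2546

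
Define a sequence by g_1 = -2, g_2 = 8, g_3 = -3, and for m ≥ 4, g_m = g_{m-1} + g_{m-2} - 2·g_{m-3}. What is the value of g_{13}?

Step forward from the initial values:
g_4 = 9, g_5 = -10, g_6 = 5, g_7 = -23, g_8 = 2, g_9 = -31, g_{10} = 17, g_{11} = -18, g_{12} = 61, g_{13} = 9.

9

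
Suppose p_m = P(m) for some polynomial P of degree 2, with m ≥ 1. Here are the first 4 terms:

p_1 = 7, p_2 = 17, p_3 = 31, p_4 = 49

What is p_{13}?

1st diffs: 10, 14, 18.
2nd diffs: 4, 4 (constant).
Newton forward-difference form: p_m = 7 + 10·C(m-1,1) + 4·C(m-1,2).
At m = 13: m-1 = 12, so p_{13} = 7 + 120 + 264 = 391.

391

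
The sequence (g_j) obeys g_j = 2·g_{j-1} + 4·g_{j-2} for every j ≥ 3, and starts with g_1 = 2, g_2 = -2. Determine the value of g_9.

1280

Iterate the recurrence:
g_3 = 4  g_4 = 0  g_5 = 16  g_6 = 32  g_7 = 128  g_8 = 384  g_9 = 1280.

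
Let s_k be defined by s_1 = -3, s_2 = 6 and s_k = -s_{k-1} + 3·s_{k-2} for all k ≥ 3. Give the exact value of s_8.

942

s_3 = -15;  s_4 = 33;  s_5 = -78;  s_6 = 177;  s_7 = -411;  s_8 = 942.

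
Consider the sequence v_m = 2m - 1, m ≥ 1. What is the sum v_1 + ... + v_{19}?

Over m = 1..19: Σm = 190.
Total = (2)·190 + (-1)·19 = 361.

361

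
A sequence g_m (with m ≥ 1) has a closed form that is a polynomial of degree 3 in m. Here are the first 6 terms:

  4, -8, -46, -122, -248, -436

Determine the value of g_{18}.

1st diffs: -12, -38, -76, -126, -188.
2nd diffs: -26, -38, -50, -62.
3rd diffs: -12, -12, -12 (constant).
Newton forward-difference form: g_m = 4 + (-12)·C(m-1,1) + (-26)·C(m-1,2) + (-12)·C(m-1,3).
At m = 18: m-1 = 17, so g_{18} = 4 - 204 - 3536 - 8160 = -11896.

-11896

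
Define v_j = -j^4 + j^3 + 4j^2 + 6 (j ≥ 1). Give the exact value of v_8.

-3322

v_8 = -1·8^4 + 1·8^3 + 4·8^2 + 6 = -3322.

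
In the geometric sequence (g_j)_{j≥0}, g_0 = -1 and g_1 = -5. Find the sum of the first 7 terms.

Common ratio r = 5.
g_j = (-1)·5^(j-0).
S = (-1)·(5^7 - 1)/(5 - 1) = (-1)·(78125 - 1)/(4) = -19531.

-19531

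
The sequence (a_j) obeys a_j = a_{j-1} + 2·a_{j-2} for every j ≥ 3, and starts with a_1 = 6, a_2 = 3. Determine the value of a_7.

195

Iterate the recurrence:
a_3 = 15  a_4 = 21  a_5 = 51  a_6 = 93  a_7 = 195.
(Characteristic roots are 2 and -1.)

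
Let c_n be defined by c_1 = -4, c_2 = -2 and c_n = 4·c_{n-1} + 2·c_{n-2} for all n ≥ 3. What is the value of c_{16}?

-4112423168

Iterate the recurrence:
c_3 = -16;  c_4 = -68;  c_5 = -304;  …;  c_{13} = -46683904;  c_{14} = -207719552;  c_{15} = -924246016;  c_{16} = -4112423168.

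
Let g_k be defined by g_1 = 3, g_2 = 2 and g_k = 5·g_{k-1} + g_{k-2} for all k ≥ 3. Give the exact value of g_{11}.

6821428

Compute successive terms:
g_3 = 13  g_4 = 67  g_5 = 348  g_6 = 1807  g_7 = 9383  g_8 = 48722  g_9 = 252993  g_{10} = 1313687  g_{11} = 6821428.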